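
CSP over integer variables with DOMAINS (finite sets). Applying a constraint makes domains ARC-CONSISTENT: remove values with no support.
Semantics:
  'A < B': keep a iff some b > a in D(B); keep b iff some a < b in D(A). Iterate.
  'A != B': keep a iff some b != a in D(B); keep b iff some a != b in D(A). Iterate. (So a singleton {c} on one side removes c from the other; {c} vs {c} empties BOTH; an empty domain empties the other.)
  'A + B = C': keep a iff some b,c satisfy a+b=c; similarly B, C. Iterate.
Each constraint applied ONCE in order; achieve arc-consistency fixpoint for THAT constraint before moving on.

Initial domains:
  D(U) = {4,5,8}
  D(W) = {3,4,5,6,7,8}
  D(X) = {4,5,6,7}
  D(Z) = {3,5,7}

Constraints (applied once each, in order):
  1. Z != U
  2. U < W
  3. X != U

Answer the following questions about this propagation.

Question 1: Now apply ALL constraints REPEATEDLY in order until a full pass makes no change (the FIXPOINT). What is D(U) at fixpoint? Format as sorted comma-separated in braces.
pass 0 (initial): D(U)={4,5,8}
pass 1: U {4,5,8}->{4,5}; W {3,4,5,6,7,8}->{5,6,7,8}
pass 2: no change
Fixpoint after 2 passes: D(U) = {4,5}

Answer: {4,5}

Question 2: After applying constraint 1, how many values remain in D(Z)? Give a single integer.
Constraint 1 (Z != U) on D(Z)={3,5,7} D(U)={4,5,8}: no change
So after constraint 1: D(Z)={3,5,7}, size = 3

Answer: 3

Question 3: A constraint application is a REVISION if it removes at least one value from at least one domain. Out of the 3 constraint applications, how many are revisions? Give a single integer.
Answer: 1

Derivation:
Constraint 1 (Z != U) on D(Z)={3,5,7} D(U)={4,5,8}: no change => not a revision
Constraint 2 (U < W) on D(U)={4,5,8} D(W)={3,4,5,6,7,8}: U {4,5,8}->{4,5}; W {3,4,5,6,7,8}->{5,6,7,8} => REVISION
Constraint 3 (X != U) on D(X)={4,5,6,7} D(U)={4,5}: no change => not a revision
Total revisions = 1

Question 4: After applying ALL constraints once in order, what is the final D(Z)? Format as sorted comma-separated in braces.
Answer: {3,5,7}

Derivation:
Constraint 1 (Z != U) on D(Z)={3,5,7} D(U)={4,5,8}: no change
Constraint 2 (U < W) on D(U)={4,5,8} D(W)={3,4,5,6,7,8}: U {4,5,8}->{4,5}; W {3,4,5,6,7,8}->{5,6,7,8}
Constraint 3 (X != U) on D(X)={4,5,6,7} D(U)={4,5}: no change
So after all 3 constraints: D(Z) = {3,5,7}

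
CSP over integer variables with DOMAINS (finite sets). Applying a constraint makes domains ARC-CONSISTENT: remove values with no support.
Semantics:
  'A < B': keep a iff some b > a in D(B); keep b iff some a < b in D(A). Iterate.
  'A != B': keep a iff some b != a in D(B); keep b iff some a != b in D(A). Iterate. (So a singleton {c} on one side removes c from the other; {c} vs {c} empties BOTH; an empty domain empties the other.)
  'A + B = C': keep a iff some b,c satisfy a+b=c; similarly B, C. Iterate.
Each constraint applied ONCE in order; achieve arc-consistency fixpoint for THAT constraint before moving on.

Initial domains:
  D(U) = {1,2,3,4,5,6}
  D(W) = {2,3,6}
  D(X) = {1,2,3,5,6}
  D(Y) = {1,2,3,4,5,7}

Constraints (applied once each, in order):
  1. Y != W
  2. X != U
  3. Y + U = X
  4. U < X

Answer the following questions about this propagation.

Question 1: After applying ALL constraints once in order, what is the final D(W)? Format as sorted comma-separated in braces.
Constraint 1 (Y != W) on D(Y)={1,2,3,4,5,7} D(W)={2,3,6}: no change
Constraint 2 (X != U) on D(X)={1,2,3,5,6} D(U)={1,2,3,4,5,6}: no change
Constraint 3 (Y + U = X) on D(Y)={1,2,3,4,5,7} D(U)={1,2,3,4,5,6} D(X)={1,2,3,5,6}: Y {1,2,3,4,5,7}->{1,2,3,4,5}; U {1,2,3,4,5,6}->{1,2,3,4,5}; X {1,2,3,5,6}->{2,3,5,6}
Constraint 4 (U < X) on D(U)={1,2,3,4,5} D(X)={2,3,5,6}: no change
So after all 4 constraints: D(W) = {2,3,6}

Answer: {2,3,6}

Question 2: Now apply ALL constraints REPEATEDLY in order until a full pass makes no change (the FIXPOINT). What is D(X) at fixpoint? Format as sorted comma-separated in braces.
Answer: {2,3,5,6}

Derivation:
pass 0 (initial): D(X)={1,2,3,5,6}
pass 1: U {1,2,3,4,5,6}->{1,2,3,4,5}; X {1,2,3,5,6}->{2,3,5,6}; Y {1,2,3,4,5,7}->{1,2,3,4,5}
pass 2: no change
Fixpoint after 2 passes: D(X) = {2,3,5,6}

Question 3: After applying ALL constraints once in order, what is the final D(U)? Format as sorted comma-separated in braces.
Answer: {1,2,3,4,5}

Derivation:
Constraint 1 (Y != W) on D(Y)={1,2,3,4,5,7} D(W)={2,3,6}: no change
Constraint 2 (X != U) on D(X)={1,2,3,5,6} D(U)={1,2,3,4,5,6}: no change
Constraint 3 (Y + U = X) on D(Y)={1,2,3,4,5,7} D(U)={1,2,3,4,5,6} D(X)={1,2,3,5,6}: Y {1,2,3,4,5,7}->{1,2,3,4,5}; U {1,2,3,4,5,6}->{1,2,3,4,5}; X {1,2,3,5,6}->{2,3,5,6}
Constraint 4 (U < X) on D(U)={1,2,3,4,5} D(X)={2,3,5,6}: no change
So after all 4 constraints: D(U) = {1,2,3,4,5}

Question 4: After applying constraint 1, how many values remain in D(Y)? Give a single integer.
Answer: 6

Derivation:
Constraint 1 (Y != W) on D(Y)={1,2,3,4,5,7} D(W)={2,3,6}: no change
So after constraint 1: D(Y)={1,2,3,4,5,7}, size = 6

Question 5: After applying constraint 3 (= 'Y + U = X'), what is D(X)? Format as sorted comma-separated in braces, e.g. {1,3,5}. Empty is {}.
Constraint 1 (Y != W) on D(Y)={1,2,3,4,5,7} D(W)={2,3,6}: no change
Constraint 2 (X != U) on D(X)={1,2,3,5,6} D(U)={1,2,3,4,5,6}: no change
Constraint 3 (Y + U = X) on D(Y)={1,2,3,4,5,7} D(U)={1,2,3,4,5,6} D(X)={1,2,3,5,6}: Y {1,2,3,4,5,7}->{1,2,3,4,5}; U {1,2,3,4,5,6}->{1,2,3,4,5}; X {1,2,3,5,6}->{2,3,5,6}
So after constraint 3: D(X) = {2,3,5,6}

Answer: {2,3,5,6}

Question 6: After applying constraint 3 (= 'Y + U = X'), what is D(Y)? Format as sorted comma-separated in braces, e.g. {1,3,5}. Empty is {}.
Answer: {1,2,3,4,5}

Derivation:
Constraint 1 (Y != W) on D(Y)={1,2,3,4,5,7} D(W)={2,3,6}: no change
Constraint 2 (X != U) on D(X)={1,2,3,5,6} D(U)={1,2,3,4,5,6}: no change
Constraint 3 (Y + U = X) on D(Y)={1,2,3,4,5,7} D(U)={1,2,3,4,5,6} D(X)={1,2,3,5,6}: Y {1,2,3,4,5,7}->{1,2,3,4,5}; U {1,2,3,4,5,6}->{1,2,3,4,5}; X {1,2,3,5,6}->{2,3,5,6}
So after constraint 3: D(Y) = {1,2,3,4,5}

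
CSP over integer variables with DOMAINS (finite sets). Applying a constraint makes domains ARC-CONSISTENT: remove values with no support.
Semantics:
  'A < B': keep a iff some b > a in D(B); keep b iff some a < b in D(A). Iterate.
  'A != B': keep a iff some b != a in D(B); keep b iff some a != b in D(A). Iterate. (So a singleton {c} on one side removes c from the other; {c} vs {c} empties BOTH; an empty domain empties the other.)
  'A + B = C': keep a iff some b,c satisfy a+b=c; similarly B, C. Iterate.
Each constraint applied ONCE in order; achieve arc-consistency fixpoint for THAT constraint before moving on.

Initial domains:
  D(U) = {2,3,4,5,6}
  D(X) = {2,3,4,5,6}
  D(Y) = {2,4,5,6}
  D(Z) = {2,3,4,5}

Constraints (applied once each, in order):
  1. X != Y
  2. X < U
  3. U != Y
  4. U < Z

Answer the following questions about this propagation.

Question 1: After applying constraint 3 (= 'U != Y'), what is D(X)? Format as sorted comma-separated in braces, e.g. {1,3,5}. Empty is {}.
Constraint 1 (X != Y) on D(X)={2,3,4,5,6} D(Y)={2,4,5,6}: no change
Constraint 2 (X < U) on D(X)={2,3,4,5,6} D(U)={2,3,4,5,6}: X {2,3,4,5,6}->{2,3,4,5}; U {2,3,4,5,6}->{3,4,5,6}
Constraint 3 (U != Y) on D(U)={3,4,5,6} D(Y)={2,4,5,6}: no change
So after constraint 3: D(X) = {2,3,4,5}

Answer: {2,3,4,5}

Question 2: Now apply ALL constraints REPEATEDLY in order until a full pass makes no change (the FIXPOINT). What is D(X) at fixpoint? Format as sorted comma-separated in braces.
Answer: {2,3}

Derivation:
pass 0 (initial): D(X)={2,3,4,5,6}
pass 1: U {2,3,4,5,6}->{3,4}; X {2,3,4,5,6}->{2,3,4,5}; Z {2,3,4,5}->{4,5}
pass 2: X {2,3,4,5}->{2,3}
pass 3: no change
Fixpoint after 3 passes: D(X) = {2,3}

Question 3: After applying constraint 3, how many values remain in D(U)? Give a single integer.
Constraint 1 (X != Y) on D(X)={2,3,4,5,6} D(Y)={2,4,5,6}: no change
Constraint 2 (X < U) on D(X)={2,3,4,5,6} D(U)={2,3,4,5,6}: X {2,3,4,5,6}->{2,3,4,5}; U {2,3,4,5,6}->{3,4,5,6}
Constraint 3 (U != Y) on D(U)={3,4,5,6} D(Y)={2,4,5,6}: no change
So after constraint 3: D(U)={3,4,5,6}, size = 4

Answer: 4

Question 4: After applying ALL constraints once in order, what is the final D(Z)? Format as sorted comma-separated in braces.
Answer: {4,5}

Derivation:
Constraint 1 (X != Y) on D(X)={2,3,4,5,6} D(Y)={2,4,5,6}: no change
Constraint 2 (X < U) on D(X)={2,3,4,5,6} D(U)={2,3,4,5,6}: X {2,3,4,5,6}->{2,3,4,5}; U {2,3,4,5,6}->{3,4,5,6}
Constraint 3 (U != Y) on D(U)={3,4,5,6} D(Y)={2,4,5,6}: no change
Constraint 4 (U < Z) on D(U)={3,4,5,6} D(Z)={2,3,4,5}: U {3,4,5,6}->{3,4}; Z {2,3,4,5}->{4,5}
So after all 4 constraints: D(Z) = {4,5}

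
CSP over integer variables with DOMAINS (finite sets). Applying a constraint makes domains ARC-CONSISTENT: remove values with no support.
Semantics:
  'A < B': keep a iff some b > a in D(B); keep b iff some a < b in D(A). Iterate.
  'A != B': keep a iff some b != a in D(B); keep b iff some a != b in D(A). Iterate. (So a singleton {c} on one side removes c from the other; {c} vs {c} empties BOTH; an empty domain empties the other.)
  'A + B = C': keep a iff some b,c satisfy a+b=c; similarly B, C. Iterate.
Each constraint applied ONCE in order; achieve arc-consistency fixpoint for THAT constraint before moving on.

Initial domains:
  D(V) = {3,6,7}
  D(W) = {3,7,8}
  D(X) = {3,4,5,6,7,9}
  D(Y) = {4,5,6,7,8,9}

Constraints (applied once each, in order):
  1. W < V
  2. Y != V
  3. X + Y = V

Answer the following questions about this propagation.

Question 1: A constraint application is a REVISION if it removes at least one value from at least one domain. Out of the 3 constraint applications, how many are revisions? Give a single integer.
Constraint 1 (W < V) on D(W)={3,7,8} D(V)={3,6,7}: W {3,7,8}->{3}; V {3,6,7}->{6,7} => REVISION
Constraint 2 (Y != V) on D(Y)={4,5,6,7,8,9} D(V)={6,7}: no change => not a revision
Constraint 3 (X + Y = V) on D(X)={3,4,5,6,7,9} D(Y)={4,5,6,7,8,9} D(V)={6,7}: X {3,4,5,6,7,9}->{3}; Y {4,5,6,7,8,9}->{4}; V {6,7}->{7} => REVISION
Total revisions = 2

Answer: 2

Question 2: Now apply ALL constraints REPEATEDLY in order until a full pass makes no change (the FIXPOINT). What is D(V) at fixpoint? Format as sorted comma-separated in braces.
Answer: {7}

Derivation:
pass 0 (initial): D(V)={3,6,7}
pass 1: V {3,6,7}->{7}; W {3,7,8}->{3}; X {3,4,5,6,7,9}->{3}; Y {4,5,6,7,8,9}->{4}
pass 2: no change
Fixpoint after 2 passes: D(V) = {7}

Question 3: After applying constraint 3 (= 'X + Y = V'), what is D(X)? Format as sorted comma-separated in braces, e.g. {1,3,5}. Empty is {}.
Answer: {3}

Derivation:
Constraint 1 (W < V) on D(W)={3,7,8} D(V)={3,6,7}: W {3,7,8}->{3}; V {3,6,7}->{6,7}
Constraint 2 (Y != V) on D(Y)={4,5,6,7,8,9} D(V)={6,7}: no change
Constraint 3 (X + Y = V) on D(X)={3,4,5,6,7,9} D(Y)={4,5,6,7,8,9} D(V)={6,7}: X {3,4,5,6,7,9}->{3}; Y {4,5,6,7,8,9}->{4}; V {6,7}->{7}
So after constraint 3: D(X) = {3}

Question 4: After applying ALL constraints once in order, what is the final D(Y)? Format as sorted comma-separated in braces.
Answer: {4}

Derivation:
Constraint 1 (W < V) on D(W)={3,7,8} D(V)={3,6,7}: W {3,7,8}->{3}; V {3,6,7}->{6,7}
Constraint 2 (Y != V) on D(Y)={4,5,6,7,8,9} D(V)={6,7}: no change
Constraint 3 (X + Y = V) on D(X)={3,4,5,6,7,9} D(Y)={4,5,6,7,8,9} D(V)={6,7}: X {3,4,5,6,7,9}->{3}; Y {4,5,6,7,8,9}->{4}; V {6,7}->{7}
So after all 3 constraints: D(Y) = {4}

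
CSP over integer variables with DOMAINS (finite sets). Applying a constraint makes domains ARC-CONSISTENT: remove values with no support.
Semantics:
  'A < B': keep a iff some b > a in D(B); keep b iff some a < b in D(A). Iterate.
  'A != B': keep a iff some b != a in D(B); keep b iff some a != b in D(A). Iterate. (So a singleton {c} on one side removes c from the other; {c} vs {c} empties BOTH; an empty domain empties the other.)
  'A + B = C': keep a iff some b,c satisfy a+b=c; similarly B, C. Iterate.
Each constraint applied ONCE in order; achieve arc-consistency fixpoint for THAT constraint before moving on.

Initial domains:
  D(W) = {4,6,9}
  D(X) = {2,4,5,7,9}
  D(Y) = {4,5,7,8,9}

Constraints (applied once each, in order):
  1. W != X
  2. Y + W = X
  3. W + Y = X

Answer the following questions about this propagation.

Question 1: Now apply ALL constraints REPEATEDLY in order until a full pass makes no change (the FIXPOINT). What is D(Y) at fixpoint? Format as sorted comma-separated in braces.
Answer: {5}

Derivation:
pass 0 (initial): D(Y)={4,5,7,8,9}
pass 1: W {4,6,9}->{4}; X {2,4,5,7,9}->{9}; Y {4,5,7,8,9}->{5}
pass 2: no change
Fixpoint after 2 passes: D(Y) = {5}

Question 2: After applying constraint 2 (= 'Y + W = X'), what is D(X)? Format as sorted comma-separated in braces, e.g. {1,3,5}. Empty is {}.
Constraint 1 (W != X) on D(W)={4,6,9} D(X)={2,4,5,7,9}: no change
Constraint 2 (Y + W = X) on D(Y)={4,5,7,8,9} D(W)={4,6,9} D(X)={2,4,5,7,9}: Y {4,5,7,8,9}->{5}; W {4,6,9}->{4}; X {2,4,5,7,9}->{9}
So after constraint 2: D(X) = {9}

Answer: {9}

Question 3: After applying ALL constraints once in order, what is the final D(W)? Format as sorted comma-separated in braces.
Answer: {4}

Derivation:
Constraint 1 (W != X) on D(W)={4,6,9} D(X)={2,4,5,7,9}: no change
Constraint 2 (Y + W = X) on D(Y)={4,5,7,8,9} D(W)={4,6,9} D(X)={2,4,5,7,9}: Y {4,5,7,8,9}->{5}; W {4,6,9}->{4}; X {2,4,5,7,9}->{9}
Constraint 3 (W + Y = X) on D(W)={4} D(Y)={5} D(X)={9}: no change
So after all 3 constraints: D(W) = {4}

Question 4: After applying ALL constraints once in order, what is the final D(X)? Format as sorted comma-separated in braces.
Answer: {9}

Derivation:
Constraint 1 (W != X) on D(W)={4,6,9} D(X)={2,4,5,7,9}: no change
Constraint 2 (Y + W = X) on D(Y)={4,5,7,8,9} D(W)={4,6,9} D(X)={2,4,5,7,9}: Y {4,5,7,8,9}->{5}; W {4,6,9}->{4}; X {2,4,5,7,9}->{9}
Constraint 3 (W + Y = X) on D(W)={4} D(Y)={5} D(X)={9}: no change
So after all 3 constraints: D(X) = {9}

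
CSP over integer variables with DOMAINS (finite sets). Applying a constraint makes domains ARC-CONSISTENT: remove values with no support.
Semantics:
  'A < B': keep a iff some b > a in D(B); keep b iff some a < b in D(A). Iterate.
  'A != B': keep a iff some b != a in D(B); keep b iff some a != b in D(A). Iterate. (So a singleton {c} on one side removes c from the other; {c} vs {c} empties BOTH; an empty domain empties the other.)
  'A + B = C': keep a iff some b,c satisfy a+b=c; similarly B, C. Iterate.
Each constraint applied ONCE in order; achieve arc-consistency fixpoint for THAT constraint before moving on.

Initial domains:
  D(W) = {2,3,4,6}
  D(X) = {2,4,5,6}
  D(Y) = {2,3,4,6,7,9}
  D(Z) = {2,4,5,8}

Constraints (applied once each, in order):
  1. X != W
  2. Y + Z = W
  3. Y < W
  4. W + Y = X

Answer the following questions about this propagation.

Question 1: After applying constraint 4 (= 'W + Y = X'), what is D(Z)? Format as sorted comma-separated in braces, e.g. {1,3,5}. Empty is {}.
Answer: {2,4}

Derivation:
Constraint 1 (X != W) on D(X)={2,4,5,6} D(W)={2,3,4,6}: no change
Constraint 2 (Y + Z = W) on D(Y)={2,3,4,6,7,9} D(Z)={2,4,5,8} D(W)={2,3,4,6}: Y {2,3,4,6,7,9}->{2,4}; Z {2,4,5,8}->{2,4}; W {2,3,4,6}->{4,6}
Constraint 3 (Y < W) on D(Y)={2,4} D(W)={4,6}: no change
Constraint 4 (W + Y = X) on D(W)={4,6} D(Y)={2,4} D(X)={2,4,5,6}: W {4,6}->{4}; Y {2,4}->{2}; X {2,4,5,6}->{6}
So after constraint 4: D(Z) = {2,4}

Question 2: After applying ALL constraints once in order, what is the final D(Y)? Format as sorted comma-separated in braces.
Answer: {2}

Derivation:
Constraint 1 (X != W) on D(X)={2,4,5,6} D(W)={2,3,4,6}: no change
Constraint 2 (Y + Z = W) on D(Y)={2,3,4,6,7,9} D(Z)={2,4,5,8} D(W)={2,3,4,6}: Y {2,3,4,6,7,9}->{2,4}; Z {2,4,5,8}->{2,4}; W {2,3,4,6}->{4,6}
Constraint 3 (Y < W) on D(Y)={2,4} D(W)={4,6}: no change
Constraint 4 (W + Y = X) on D(W)={4,6} D(Y)={2,4} D(X)={2,4,5,6}: W {4,6}->{4}; Y {2,4}->{2}; X {2,4,5,6}->{6}
So after all 4 constraints: D(Y) = {2}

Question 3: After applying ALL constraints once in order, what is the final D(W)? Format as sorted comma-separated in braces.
Answer: {4}

Derivation:
Constraint 1 (X != W) on D(X)={2,4,5,6} D(W)={2,3,4,6}: no change
Constraint 2 (Y + Z = W) on D(Y)={2,3,4,6,7,9} D(Z)={2,4,5,8} D(W)={2,3,4,6}: Y {2,3,4,6,7,9}->{2,4}; Z {2,4,5,8}->{2,4}; W {2,3,4,6}->{4,6}
Constraint 3 (Y < W) on D(Y)={2,4} D(W)={4,6}: no change
Constraint 4 (W + Y = X) on D(W)={4,6} D(Y)={2,4} D(X)={2,4,5,6}: W {4,6}->{4}; Y {2,4}->{2}; X {2,4,5,6}->{6}
So after all 4 constraints: D(W) = {4}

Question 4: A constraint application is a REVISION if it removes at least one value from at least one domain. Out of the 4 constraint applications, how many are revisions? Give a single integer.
Constraint 1 (X != W) on D(X)={2,4,5,6} D(W)={2,3,4,6}: no change => not a revision
Constraint 2 (Y + Z = W) on D(Y)={2,3,4,6,7,9} D(Z)={2,4,5,8} D(W)={2,3,4,6}: Y {2,3,4,6,7,9}->{2,4}; Z {2,4,5,8}->{2,4}; W {2,3,4,6}->{4,6} => REVISION
Constraint 3 (Y < W) on D(Y)={2,4} D(W)={4,6}: no change => not a revision
Constraint 4 (W + Y = X) on D(W)={4,6} D(Y)={2,4} D(X)={2,4,5,6}: W {4,6}->{4}; Y {2,4}->{2}; X {2,4,5,6}->{6} => REVISION
Total revisions = 2

Answer: 2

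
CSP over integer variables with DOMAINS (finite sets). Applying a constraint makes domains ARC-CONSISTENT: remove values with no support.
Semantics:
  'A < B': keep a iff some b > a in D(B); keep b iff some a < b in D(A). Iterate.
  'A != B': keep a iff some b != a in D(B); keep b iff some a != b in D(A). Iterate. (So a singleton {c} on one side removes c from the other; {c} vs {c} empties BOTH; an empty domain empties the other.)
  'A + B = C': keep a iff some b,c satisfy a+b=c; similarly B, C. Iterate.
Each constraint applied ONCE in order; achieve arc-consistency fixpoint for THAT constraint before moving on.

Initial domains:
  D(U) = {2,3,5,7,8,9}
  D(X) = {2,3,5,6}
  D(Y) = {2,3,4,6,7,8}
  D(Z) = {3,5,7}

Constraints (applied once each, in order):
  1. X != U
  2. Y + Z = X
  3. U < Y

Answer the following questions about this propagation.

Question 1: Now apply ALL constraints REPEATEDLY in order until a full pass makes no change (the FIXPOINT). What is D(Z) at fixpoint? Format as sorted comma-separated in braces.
pass 0 (initial): D(Z)={3,5,7}
pass 1: U {2,3,5,7,8,9}->{2}; X {2,3,5,6}->{5,6}; Y {2,3,4,6,7,8}->{3}; Z {3,5,7}->{3}
pass 2: X {5,6}->{6}
pass 3: no change
Fixpoint after 3 passes: D(Z) = {3}

Answer: {3}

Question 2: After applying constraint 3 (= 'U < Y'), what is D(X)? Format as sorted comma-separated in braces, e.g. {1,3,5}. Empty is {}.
Constraint 1 (X != U) on D(X)={2,3,5,6} D(U)={2,3,5,7,8,9}: no change
Constraint 2 (Y + Z = X) on D(Y)={2,3,4,6,7,8} D(Z)={3,5,7} D(X)={2,3,5,6}: Y {2,3,4,6,7,8}->{2,3}; Z {3,5,7}->{3}; X {2,3,5,6}->{5,6}
Constraint 3 (U < Y) on D(U)={2,3,5,7,8,9} D(Y)={2,3}: U {2,3,5,7,8,9}->{2}; Y {2,3}->{3}
So after constraint 3: D(X) = {5,6}

Answer: {5,6}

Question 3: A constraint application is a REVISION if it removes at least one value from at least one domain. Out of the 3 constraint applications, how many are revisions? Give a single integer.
Constraint 1 (X != U) on D(X)={2,3,5,6} D(U)={2,3,5,7,8,9}: no change => not a revision
Constraint 2 (Y + Z = X) on D(Y)={2,3,4,6,7,8} D(Z)={3,5,7} D(X)={2,3,5,6}: Y {2,3,4,6,7,8}->{2,3}; Z {3,5,7}->{3}; X {2,3,5,6}->{5,6} => REVISION
Constraint 3 (U < Y) on D(U)={2,3,5,7,8,9} D(Y)={2,3}: U {2,3,5,7,8,9}->{2}; Y {2,3}->{3} => REVISION
Total revisions = 2

Answer: 2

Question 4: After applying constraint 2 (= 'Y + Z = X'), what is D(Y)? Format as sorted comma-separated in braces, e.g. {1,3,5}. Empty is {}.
Answer: {2,3}

Derivation:
Constraint 1 (X != U) on D(X)={2,3,5,6} D(U)={2,3,5,7,8,9}: no change
Constraint 2 (Y + Z = X) on D(Y)={2,3,4,6,7,8} D(Z)={3,5,7} D(X)={2,3,5,6}: Y {2,3,4,6,7,8}->{2,3}; Z {3,5,7}->{3}; X {2,3,5,6}->{5,6}
So after constraint 2: D(Y) = {2,3}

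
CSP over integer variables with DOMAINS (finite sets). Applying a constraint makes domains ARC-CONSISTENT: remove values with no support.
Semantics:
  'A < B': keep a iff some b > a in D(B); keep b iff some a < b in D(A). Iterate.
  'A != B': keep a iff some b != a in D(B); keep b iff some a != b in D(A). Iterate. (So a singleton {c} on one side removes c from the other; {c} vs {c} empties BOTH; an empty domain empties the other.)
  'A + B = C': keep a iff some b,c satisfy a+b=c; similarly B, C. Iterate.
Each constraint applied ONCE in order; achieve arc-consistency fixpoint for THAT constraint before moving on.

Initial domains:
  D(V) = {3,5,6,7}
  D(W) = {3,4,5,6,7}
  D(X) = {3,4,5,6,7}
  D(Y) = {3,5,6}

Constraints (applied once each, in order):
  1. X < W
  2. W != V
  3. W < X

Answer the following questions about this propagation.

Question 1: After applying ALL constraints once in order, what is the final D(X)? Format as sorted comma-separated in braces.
Constraint 1 (X < W) on D(X)={3,4,5,6,7} D(W)={3,4,5,6,7}: X {3,4,5,6,7}->{3,4,5,6}; W {3,4,5,6,7}->{4,5,6,7}
Constraint 2 (W != V) on D(W)={4,5,6,7} D(V)={3,5,6,7}: no change
Constraint 3 (W < X) on D(W)={4,5,6,7} D(X)={3,4,5,6}: W {4,5,6,7}->{4,5}; X {3,4,5,6}->{5,6}
So after all 3 constraints: D(X) = {5,6}

Answer: {5,6}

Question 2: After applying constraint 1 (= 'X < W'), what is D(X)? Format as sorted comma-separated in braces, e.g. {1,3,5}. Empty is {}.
Answer: {3,4,5,6}

Derivation:
Constraint 1 (X < W) on D(X)={3,4,5,6,7} D(W)={3,4,5,6,7}: X {3,4,5,6,7}->{3,4,5,6}; W {3,4,5,6,7}->{4,5,6,7}
So after constraint 1: D(X) = {3,4,5,6}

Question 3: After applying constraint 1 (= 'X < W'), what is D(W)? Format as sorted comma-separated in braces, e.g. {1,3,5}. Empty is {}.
Answer: {4,5,6,7}

Derivation:
Constraint 1 (X < W) on D(X)={3,4,5,6,7} D(W)={3,4,5,6,7}: X {3,4,5,6,7}->{3,4,5,6}; W {3,4,5,6,7}->{4,5,6,7}
So after constraint 1: D(W) = {4,5,6,7}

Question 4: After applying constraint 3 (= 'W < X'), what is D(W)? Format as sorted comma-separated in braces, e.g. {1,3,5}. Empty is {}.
Answer: {4,5}

Derivation:
Constraint 1 (X < W) on D(X)={3,4,5,6,7} D(W)={3,4,5,6,7}: X {3,4,5,6,7}->{3,4,5,6}; W {3,4,5,6,7}->{4,5,6,7}
Constraint 2 (W != V) on D(W)={4,5,6,7} D(V)={3,5,6,7}: no change
Constraint 3 (W < X) on D(W)={4,5,6,7} D(X)={3,4,5,6}: W {4,5,6,7}->{4,5}; X {3,4,5,6}->{5,6}
So after constraint 3: D(W) = {4,5}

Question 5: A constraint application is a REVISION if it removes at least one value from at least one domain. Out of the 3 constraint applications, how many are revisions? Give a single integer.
Answer: 2

Derivation:
Constraint 1 (X < W) on D(X)={3,4,5,6,7} D(W)={3,4,5,6,7}: X {3,4,5,6,7}->{3,4,5,6}; W {3,4,5,6,7}->{4,5,6,7} => REVISION
Constraint 2 (W != V) on D(W)={4,5,6,7} D(V)={3,5,6,7}: no change => not a revision
Constraint 3 (W < X) on D(W)={4,5,6,7} D(X)={3,4,5,6}: W {4,5,6,7}->{4,5}; X {3,4,5,6}->{5,6} => REVISION
Total revisions = 2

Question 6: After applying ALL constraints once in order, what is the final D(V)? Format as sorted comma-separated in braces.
Answer: {3,5,6,7}

Derivation:
Constraint 1 (X < W) on D(X)={3,4,5,6,7} D(W)={3,4,5,6,7}: X {3,4,5,6,7}->{3,4,5,6}; W {3,4,5,6,7}->{4,5,6,7}
Constraint 2 (W != V) on D(W)={4,5,6,7} D(V)={3,5,6,7}: no change
Constraint 3 (W < X) on D(W)={4,5,6,7} D(X)={3,4,5,6}: W {4,5,6,7}->{4,5}; X {3,4,5,6}->{5,6}
So after all 3 constraints: D(V) = {3,5,6,7}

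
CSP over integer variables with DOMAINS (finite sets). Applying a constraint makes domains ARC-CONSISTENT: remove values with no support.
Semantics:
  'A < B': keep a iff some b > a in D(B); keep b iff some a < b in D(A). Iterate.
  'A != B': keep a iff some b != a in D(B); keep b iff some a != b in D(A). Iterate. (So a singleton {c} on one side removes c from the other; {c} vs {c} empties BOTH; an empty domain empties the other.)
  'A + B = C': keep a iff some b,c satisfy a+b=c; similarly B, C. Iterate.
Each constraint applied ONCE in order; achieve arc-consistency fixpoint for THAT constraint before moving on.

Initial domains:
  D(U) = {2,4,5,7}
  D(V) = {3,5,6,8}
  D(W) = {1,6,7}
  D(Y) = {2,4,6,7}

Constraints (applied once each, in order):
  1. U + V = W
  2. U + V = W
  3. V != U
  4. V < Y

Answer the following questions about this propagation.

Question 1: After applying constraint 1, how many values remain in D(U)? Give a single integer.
Constraint 1 (U + V = W) on D(U)={2,4,5,7} D(V)={3,5,6,8} D(W)={1,6,7}: U {2,4,5,7}->{2,4}; V {3,5,6,8}->{3,5}; W {1,6,7}->{7}
So after constraint 1: D(U)={2,4}, size = 2

Answer: 2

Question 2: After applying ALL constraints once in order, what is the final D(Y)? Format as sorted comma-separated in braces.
Constraint 1 (U + V = W) on D(U)={2,4,5,7} D(V)={3,5,6,8} D(W)={1,6,7}: U {2,4,5,7}->{2,4}; V {3,5,6,8}->{3,5}; W {1,6,7}->{7}
Constraint 2 (U + V = W) on D(U)={2,4} D(V)={3,5} D(W)={7}: no change
Constraint 3 (V != U) on D(V)={3,5} D(U)={2,4}: no change
Constraint 4 (V < Y) on D(V)={3,5} D(Y)={2,4,6,7}: Y {2,4,6,7}->{4,6,7}
So after all 4 constraints: D(Y) = {4,6,7}

Answer: {4,6,7}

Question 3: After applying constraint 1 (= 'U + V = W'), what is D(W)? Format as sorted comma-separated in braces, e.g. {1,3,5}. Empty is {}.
Constraint 1 (U + V = W) on D(U)={2,4,5,7} D(V)={3,5,6,8} D(W)={1,6,7}: U {2,4,5,7}->{2,4}; V {3,5,6,8}->{3,5}; W {1,6,7}->{7}
So after constraint 1: D(W) = {7}

Answer: {7}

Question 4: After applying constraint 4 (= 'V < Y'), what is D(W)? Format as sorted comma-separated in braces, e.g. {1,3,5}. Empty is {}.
Constraint 1 (U + V = W) on D(U)={2,4,5,7} D(V)={3,5,6,8} D(W)={1,6,7}: U {2,4,5,7}->{2,4}; V {3,5,6,8}->{3,5}; W {1,6,7}->{7}
Constraint 2 (U + V = W) on D(U)={2,4} D(V)={3,5} D(W)={7}: no change
Constraint 3 (V != U) on D(V)={3,5} D(U)={2,4}: no change
Constraint 4 (V < Y) on D(V)={3,5} D(Y)={2,4,6,7}: Y {2,4,6,7}->{4,6,7}
So after constraint 4: D(W) = {7}

Answer: {7}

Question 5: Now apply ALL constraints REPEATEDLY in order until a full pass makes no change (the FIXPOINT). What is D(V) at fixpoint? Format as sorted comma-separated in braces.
pass 0 (initial): D(V)={3,5,6,8}
pass 1: U {2,4,5,7}->{2,4}; V {3,5,6,8}->{3,5}; W {1,6,7}->{7}; Y {2,4,6,7}->{4,6,7}
pass 2: no change
Fixpoint after 2 passes: D(V) = {3,5}

Answer: {3,5}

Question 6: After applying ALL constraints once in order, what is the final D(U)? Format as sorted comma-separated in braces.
Constraint 1 (U + V = W) on D(U)={2,4,5,7} D(V)={3,5,6,8} D(W)={1,6,7}: U {2,4,5,7}->{2,4}; V {3,5,6,8}->{3,5}; W {1,6,7}->{7}
Constraint 2 (U + V = W) on D(U)={2,4} D(V)={3,5} D(W)={7}: no change
Constraint 3 (V != U) on D(V)={3,5} D(U)={2,4}: no change
Constraint 4 (V < Y) on D(V)={3,5} D(Y)={2,4,6,7}: Y {2,4,6,7}->{4,6,7}
So after all 4 constraints: D(U) = {2,4}

Answer: {2,4}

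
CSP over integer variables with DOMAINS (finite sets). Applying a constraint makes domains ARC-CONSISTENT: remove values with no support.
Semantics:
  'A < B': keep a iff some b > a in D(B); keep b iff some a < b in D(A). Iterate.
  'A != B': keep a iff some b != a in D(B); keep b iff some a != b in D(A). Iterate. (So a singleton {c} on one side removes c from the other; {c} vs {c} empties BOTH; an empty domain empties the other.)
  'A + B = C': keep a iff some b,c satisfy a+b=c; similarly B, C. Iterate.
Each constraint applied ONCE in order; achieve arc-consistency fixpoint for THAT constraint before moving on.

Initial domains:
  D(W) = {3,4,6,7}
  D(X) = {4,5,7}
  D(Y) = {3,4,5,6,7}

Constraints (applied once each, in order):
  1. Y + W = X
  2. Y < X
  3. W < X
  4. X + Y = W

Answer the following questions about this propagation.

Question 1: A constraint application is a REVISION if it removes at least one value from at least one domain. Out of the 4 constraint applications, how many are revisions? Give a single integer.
Constraint 1 (Y + W = X) on D(Y)={3,4,5,6,7} D(W)={3,4,6,7} D(X)={4,5,7}: Y {3,4,5,6,7}->{3,4}; W {3,4,6,7}->{3,4}; X {4,5,7}->{7} => REVISION
Constraint 2 (Y < X) on D(Y)={3,4} D(X)={7}: no change => not a revision
Constraint 3 (W < X) on D(W)={3,4} D(X)={7}: no change => not a revision
Constraint 4 (X + Y = W) on D(X)={7} D(Y)={3,4} D(W)={3,4}: X {7}->{}; Y {3,4}->{}; W {3,4}->{} => REVISION
Total revisions = 2

Answer: 2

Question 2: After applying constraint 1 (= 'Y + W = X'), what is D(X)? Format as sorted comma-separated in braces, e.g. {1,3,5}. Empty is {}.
Constraint 1 (Y + W = X) on D(Y)={3,4,5,6,7} D(W)={3,4,6,7} D(X)={4,5,7}: Y {3,4,5,6,7}->{3,4}; W {3,4,6,7}->{3,4}; X {4,5,7}->{7}
So after constraint 1: D(X) = {7}

Answer: {7}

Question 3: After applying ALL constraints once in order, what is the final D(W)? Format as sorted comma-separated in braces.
Constraint 1 (Y + W = X) on D(Y)={3,4,5,6,7} D(W)={3,4,6,7} D(X)={4,5,7}: Y {3,4,5,6,7}->{3,4}; W {3,4,6,7}->{3,4}; X {4,5,7}->{7}
Constraint 2 (Y < X) on D(Y)={3,4} D(X)={7}: no change
Constraint 3 (W < X) on D(W)={3,4} D(X)={7}: no change
Constraint 4 (X + Y = W) on D(X)={7} D(Y)={3,4} D(W)={3,4}: X {7}->{}; Y {3,4}->{}; W {3,4}->{}
So after all 4 constraints: D(W) = {}

Answer: {}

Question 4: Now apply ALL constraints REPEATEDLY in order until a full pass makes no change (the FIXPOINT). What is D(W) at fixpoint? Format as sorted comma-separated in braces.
Answer: {}

Derivation:
pass 0 (initial): D(W)={3,4,6,7}
pass 1: W {3,4,6,7}->{}; X {4,5,7}->{}; Y {3,4,5,6,7}->{}
pass 2: no change
Fixpoint after 2 passes: D(W) = {}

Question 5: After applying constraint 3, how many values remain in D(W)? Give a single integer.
Answer: 2

Derivation:
Constraint 1 (Y + W = X) on D(Y)={3,4,5,6,7} D(W)={3,4,6,7} D(X)={4,5,7}: Y {3,4,5,6,7}->{3,4}; W {3,4,6,7}->{3,4}; X {4,5,7}->{7}
Constraint 2 (Y < X) on D(Y)={3,4} D(X)={7}: no change
Constraint 3 (W < X) on D(W)={3,4} D(X)={7}: no change
So after constraint 3: D(W)={3,4}, size = 2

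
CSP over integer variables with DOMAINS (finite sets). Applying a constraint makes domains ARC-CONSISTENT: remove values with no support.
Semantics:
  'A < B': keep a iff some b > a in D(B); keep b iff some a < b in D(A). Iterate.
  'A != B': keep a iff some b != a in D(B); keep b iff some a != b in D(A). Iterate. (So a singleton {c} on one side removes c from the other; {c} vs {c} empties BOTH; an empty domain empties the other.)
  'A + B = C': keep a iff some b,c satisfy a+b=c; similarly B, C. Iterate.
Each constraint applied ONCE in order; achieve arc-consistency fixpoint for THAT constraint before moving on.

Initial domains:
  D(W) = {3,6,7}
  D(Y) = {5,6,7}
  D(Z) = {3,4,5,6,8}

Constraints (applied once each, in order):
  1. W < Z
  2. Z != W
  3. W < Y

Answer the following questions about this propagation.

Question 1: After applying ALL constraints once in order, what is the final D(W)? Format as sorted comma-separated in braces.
Constraint 1 (W < Z) on D(W)={3,6,7} D(Z)={3,4,5,6,8}: Z {3,4,5,6,8}->{4,5,6,8}
Constraint 2 (Z != W) on D(Z)={4,5,6,8} D(W)={3,6,7}: no change
Constraint 3 (W < Y) on D(W)={3,6,7} D(Y)={5,6,7}: W {3,6,7}->{3,6}
So after all 3 constraints: D(W) = {3,6}

Answer: {3,6}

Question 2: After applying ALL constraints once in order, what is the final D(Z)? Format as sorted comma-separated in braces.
Answer: {4,5,6,8}

Derivation:
Constraint 1 (W < Z) on D(W)={3,6,7} D(Z)={3,4,5,6,8}: Z {3,4,5,6,8}->{4,5,6,8}
Constraint 2 (Z != W) on D(Z)={4,5,6,8} D(W)={3,6,7}: no change
Constraint 3 (W < Y) on D(W)={3,6,7} D(Y)={5,6,7}: W {3,6,7}->{3,6}
So after all 3 constraints: D(Z) = {4,5,6,8}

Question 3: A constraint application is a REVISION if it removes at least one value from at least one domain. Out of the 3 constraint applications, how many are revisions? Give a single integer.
Constraint 1 (W < Z) on D(W)={3,6,7} D(Z)={3,4,5,6,8}: Z {3,4,5,6,8}->{4,5,6,8} => REVISION
Constraint 2 (Z != W) on D(Z)={4,5,6,8} D(W)={3,6,7}: no change => not a revision
Constraint 3 (W < Y) on D(W)={3,6,7} D(Y)={5,6,7}: W {3,6,7}->{3,6} => REVISION
Total revisions = 2

Answer: 2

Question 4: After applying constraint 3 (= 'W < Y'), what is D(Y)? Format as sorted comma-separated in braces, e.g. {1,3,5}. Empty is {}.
Constraint 1 (W < Z) on D(W)={3,6,7} D(Z)={3,4,5,6,8}: Z {3,4,5,6,8}->{4,5,6,8}
Constraint 2 (Z != W) on D(Z)={4,5,6,8} D(W)={3,6,7}: no change
Constraint 3 (W < Y) on D(W)={3,6,7} D(Y)={5,6,7}: W {3,6,7}->{3,6}
So after constraint 3: D(Y) = {5,6,7}

Answer: {5,6,7}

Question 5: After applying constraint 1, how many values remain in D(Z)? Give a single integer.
Constraint 1 (W < Z) on D(W)={3,6,7} D(Z)={3,4,5,6,8}: Z {3,4,5,6,8}->{4,5,6,8}
So after constraint 1: D(Z)={4,5,6,8}, size = 4

Answer: 4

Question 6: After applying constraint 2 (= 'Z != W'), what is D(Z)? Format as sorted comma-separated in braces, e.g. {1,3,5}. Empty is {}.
Constraint 1 (W < Z) on D(W)={3,6,7} D(Z)={3,4,5,6,8}: Z {3,4,5,6,8}->{4,5,6,8}
Constraint 2 (Z != W) on D(Z)={4,5,6,8} D(W)={3,6,7}: no change
So after constraint 2: D(Z) = {4,5,6,8}

Answer: {4,5,6,8}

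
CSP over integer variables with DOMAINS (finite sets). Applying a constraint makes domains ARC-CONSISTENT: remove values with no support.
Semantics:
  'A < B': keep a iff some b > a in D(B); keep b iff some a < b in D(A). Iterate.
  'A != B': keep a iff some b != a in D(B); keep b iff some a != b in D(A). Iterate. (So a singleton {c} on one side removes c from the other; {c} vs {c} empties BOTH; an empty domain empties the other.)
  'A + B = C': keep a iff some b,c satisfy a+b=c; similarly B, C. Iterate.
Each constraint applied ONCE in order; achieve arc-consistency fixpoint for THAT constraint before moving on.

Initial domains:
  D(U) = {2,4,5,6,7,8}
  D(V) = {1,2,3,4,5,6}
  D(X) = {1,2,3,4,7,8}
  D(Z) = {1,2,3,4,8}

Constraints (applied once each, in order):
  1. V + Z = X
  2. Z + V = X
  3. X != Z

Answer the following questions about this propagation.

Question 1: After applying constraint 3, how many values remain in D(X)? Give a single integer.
Answer: 5

Derivation:
Constraint 1 (V + Z = X) on D(V)={1,2,3,4,5,6} D(Z)={1,2,3,4,8} D(X)={1,2,3,4,7,8}: Z {1,2,3,4,8}->{1,2,3,4}; X {1,2,3,4,7,8}->{2,3,4,7,8}
Constraint 2 (Z + V = X) on D(Z)={1,2,3,4} D(V)={1,2,3,4,5,6} D(X)={2,3,4,7,8}: no change
Constraint 3 (X != Z) on D(X)={2,3,4,7,8} D(Z)={1,2,3,4}: no change
So after constraint 3: D(X)={2,3,4,7,8}, size = 5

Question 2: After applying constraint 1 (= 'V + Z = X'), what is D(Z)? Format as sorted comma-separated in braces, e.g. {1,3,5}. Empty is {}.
Constraint 1 (V + Z = X) on D(V)={1,2,3,4,5,6} D(Z)={1,2,3,4,8} D(X)={1,2,3,4,7,8}: Z {1,2,3,4,8}->{1,2,3,4}; X {1,2,3,4,7,8}->{2,3,4,7,8}
So after constraint 1: D(Z) = {1,2,3,4}

Answer: {1,2,3,4}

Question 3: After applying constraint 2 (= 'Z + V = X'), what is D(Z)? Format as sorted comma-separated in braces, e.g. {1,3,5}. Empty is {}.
Answer: {1,2,3,4}

Derivation:
Constraint 1 (V + Z = X) on D(V)={1,2,3,4,5,6} D(Z)={1,2,3,4,8} D(X)={1,2,3,4,7,8}: Z {1,2,3,4,8}->{1,2,3,4}; X {1,2,3,4,7,8}->{2,3,4,7,8}
Constraint 2 (Z + V = X) on D(Z)={1,2,3,4} D(V)={1,2,3,4,5,6} D(X)={2,3,4,7,8}: no change
So after constraint 2: D(Z) = {1,2,3,4}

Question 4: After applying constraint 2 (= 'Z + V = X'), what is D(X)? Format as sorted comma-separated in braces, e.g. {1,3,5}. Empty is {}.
Answer: {2,3,4,7,8}

Derivation:
Constraint 1 (V + Z = X) on D(V)={1,2,3,4,5,6} D(Z)={1,2,3,4,8} D(X)={1,2,3,4,7,8}: Z {1,2,3,4,8}->{1,2,3,4}; X {1,2,3,4,7,8}->{2,3,4,7,8}
Constraint 2 (Z + V = X) on D(Z)={1,2,3,4} D(V)={1,2,3,4,5,6} D(X)={2,3,4,7,8}: no change
So after constraint 2: D(X) = {2,3,4,7,8}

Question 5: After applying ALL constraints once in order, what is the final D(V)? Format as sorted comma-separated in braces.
Answer: {1,2,3,4,5,6}

Derivation:
Constraint 1 (V + Z = X) on D(V)={1,2,3,4,5,6} D(Z)={1,2,3,4,8} D(X)={1,2,3,4,7,8}: Z {1,2,3,4,8}->{1,2,3,4}; X {1,2,3,4,7,8}->{2,3,4,7,8}
Constraint 2 (Z + V = X) on D(Z)={1,2,3,4} D(V)={1,2,3,4,5,6} D(X)={2,3,4,7,8}: no change
Constraint 3 (X != Z) on D(X)={2,3,4,7,8} D(Z)={1,2,3,4}: no change
So after all 3 constraints: D(V) = {1,2,3,4,5,6}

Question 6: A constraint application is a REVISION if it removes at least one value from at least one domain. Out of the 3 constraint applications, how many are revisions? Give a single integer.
Answer: 1

Derivation:
Constraint 1 (V + Z = X) on D(V)={1,2,3,4,5,6} D(Z)={1,2,3,4,8} D(X)={1,2,3,4,7,8}: Z {1,2,3,4,8}->{1,2,3,4}; X {1,2,3,4,7,8}->{2,3,4,7,8} => REVISION
Constraint 2 (Z + V = X) on D(Z)={1,2,3,4} D(V)={1,2,3,4,5,6} D(X)={2,3,4,7,8}: no change => not a revision
Constraint 3 (X != Z) on D(X)={2,3,4,7,8} D(Z)={1,2,3,4}: no change => not a revision
Total revisions = 1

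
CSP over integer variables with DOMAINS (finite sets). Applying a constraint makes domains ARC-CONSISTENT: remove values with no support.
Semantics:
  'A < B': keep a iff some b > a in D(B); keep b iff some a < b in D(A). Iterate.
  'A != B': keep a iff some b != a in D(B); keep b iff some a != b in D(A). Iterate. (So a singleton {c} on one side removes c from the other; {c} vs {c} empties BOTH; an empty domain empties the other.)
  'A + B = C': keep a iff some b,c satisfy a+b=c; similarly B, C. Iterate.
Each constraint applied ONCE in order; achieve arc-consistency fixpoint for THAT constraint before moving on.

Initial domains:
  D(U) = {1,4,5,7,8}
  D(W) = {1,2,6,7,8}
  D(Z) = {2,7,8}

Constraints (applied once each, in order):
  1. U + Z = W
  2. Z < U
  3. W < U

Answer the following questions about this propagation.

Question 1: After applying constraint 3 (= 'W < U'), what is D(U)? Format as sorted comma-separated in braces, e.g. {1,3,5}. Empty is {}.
Constraint 1 (U + Z = W) on D(U)={1,4,5,7,8} D(Z)={2,7,8} D(W)={1,2,6,7,8}: U {1,4,5,7,8}->{1,4,5}; Z {2,7,8}->{2,7}; W {1,2,6,7,8}->{6,7,8}
Constraint 2 (Z < U) on D(Z)={2,7} D(U)={1,4,5}: Z {2,7}->{2}; U {1,4,5}->{4,5}
Constraint 3 (W < U) on D(W)={6,7,8} D(U)={4,5}: W {6,7,8}->{}; U {4,5}->{}
So after constraint 3: D(U) = {}

Answer: {}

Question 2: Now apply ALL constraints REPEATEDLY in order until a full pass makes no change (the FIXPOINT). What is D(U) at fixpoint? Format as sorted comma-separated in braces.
Answer: {}

Derivation:
pass 0 (initial): D(U)={1,4,5,7,8}
pass 1: U {1,4,5,7,8}->{}; W {1,2,6,7,8}->{}; Z {2,7,8}->{2}
pass 2: Z {2}->{}
pass 3: no change
Fixpoint after 3 passes: D(U) = {}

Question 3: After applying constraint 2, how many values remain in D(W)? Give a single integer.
Answer: 3

Derivation:
Constraint 1 (U + Z = W) on D(U)={1,4,5,7,8} D(Z)={2,7,8} D(W)={1,2,6,7,8}: U {1,4,5,7,8}->{1,4,5}; Z {2,7,8}->{2,7}; W {1,2,6,7,8}->{6,7,8}
Constraint 2 (Z < U) on D(Z)={2,7} D(U)={1,4,5}: Z {2,7}->{2}; U {1,4,5}->{4,5}
So after constraint 2: D(W)={6,7,8}, size = 3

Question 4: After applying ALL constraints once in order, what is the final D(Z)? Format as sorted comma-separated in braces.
Constraint 1 (U + Z = W) on D(U)={1,4,5,7,8} D(Z)={2,7,8} D(W)={1,2,6,7,8}: U {1,4,5,7,8}->{1,4,5}; Z {2,7,8}->{2,7}; W {1,2,6,7,8}->{6,7,8}
Constraint 2 (Z < U) on D(Z)={2,7} D(U)={1,4,5}: Z {2,7}->{2}; U {1,4,5}->{4,5}
Constraint 3 (W < U) on D(W)={6,7,8} D(U)={4,5}: W {6,7,8}->{}; U {4,5}->{}
So after all 3 constraints: D(Z) = {2}

Answer: {2}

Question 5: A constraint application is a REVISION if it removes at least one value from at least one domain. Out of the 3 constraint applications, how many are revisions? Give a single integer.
Constraint 1 (U + Z = W) on D(U)={1,4,5,7,8} D(Z)={2,7,8} D(W)={1,2,6,7,8}: U {1,4,5,7,8}->{1,4,5}; Z {2,7,8}->{2,7}; W {1,2,6,7,8}->{6,7,8} => REVISION
Constraint 2 (Z < U) on D(Z)={2,7} D(U)={1,4,5}: Z {2,7}->{2}; U {1,4,5}->{4,5} => REVISION
Constraint 3 (W < U) on D(W)={6,7,8} D(U)={4,5}: W {6,7,8}->{}; U {4,5}->{} => REVISION
Total revisions = 3

Answer: 3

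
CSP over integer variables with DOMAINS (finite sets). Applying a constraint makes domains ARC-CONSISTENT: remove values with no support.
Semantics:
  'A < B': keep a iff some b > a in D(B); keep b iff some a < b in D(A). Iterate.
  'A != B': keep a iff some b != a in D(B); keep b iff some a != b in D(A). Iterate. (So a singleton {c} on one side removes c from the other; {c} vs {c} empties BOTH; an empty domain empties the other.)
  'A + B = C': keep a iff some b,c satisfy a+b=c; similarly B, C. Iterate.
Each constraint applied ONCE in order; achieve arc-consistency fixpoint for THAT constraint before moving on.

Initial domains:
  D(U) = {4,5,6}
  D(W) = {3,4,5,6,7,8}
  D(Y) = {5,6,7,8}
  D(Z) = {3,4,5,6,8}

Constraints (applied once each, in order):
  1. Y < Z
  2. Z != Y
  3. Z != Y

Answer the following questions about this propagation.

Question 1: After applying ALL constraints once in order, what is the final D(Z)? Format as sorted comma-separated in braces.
Answer: {6,8}

Derivation:
Constraint 1 (Y < Z) on D(Y)={5,6,7,8} D(Z)={3,4,5,6,8}: Y {5,6,7,8}->{5,6,7}; Z {3,4,5,6,8}->{6,8}
Constraint 2 (Z != Y) on D(Z)={6,8} D(Y)={5,6,7}: no change
Constraint 3 (Z != Y) on D(Z)={6,8} D(Y)={5,6,7}: no change
So after all 3 constraints: D(Z) = {6,8}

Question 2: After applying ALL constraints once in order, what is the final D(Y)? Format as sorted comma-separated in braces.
Constraint 1 (Y < Z) on D(Y)={5,6,7,8} D(Z)={3,4,5,6,8}: Y {5,6,7,8}->{5,6,7}; Z {3,4,5,6,8}->{6,8}
Constraint 2 (Z != Y) on D(Z)={6,8} D(Y)={5,6,7}: no change
Constraint 3 (Z != Y) on D(Z)={6,8} D(Y)={5,6,7}: no change
So after all 3 constraints: D(Y) = {5,6,7}

Answer: {5,6,7}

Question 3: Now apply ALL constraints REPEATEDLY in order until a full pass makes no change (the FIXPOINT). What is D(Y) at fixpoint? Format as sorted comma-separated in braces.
Answer: {5,6,7}

Derivation:
pass 0 (initial): D(Y)={5,6,7,8}
pass 1: Y {5,6,7,8}->{5,6,7}; Z {3,4,5,6,8}->{6,8}
pass 2: no change
Fixpoint after 2 passes: D(Y) = {5,6,7}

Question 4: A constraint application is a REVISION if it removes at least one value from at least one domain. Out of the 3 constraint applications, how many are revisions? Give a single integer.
Answer: 1

Derivation:
Constraint 1 (Y < Z) on D(Y)={5,6,7,8} D(Z)={3,4,5,6,8}: Y {5,6,7,8}->{5,6,7}; Z {3,4,5,6,8}->{6,8} => REVISION
Constraint 2 (Z != Y) on D(Z)={6,8} D(Y)={5,6,7}: no change => not a revision
Constraint 3 (Z != Y) on D(Z)={6,8} D(Y)={5,6,7}: no change => not a revision
Total revisions = 1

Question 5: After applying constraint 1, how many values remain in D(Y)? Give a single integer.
Constraint 1 (Y < Z) on D(Y)={5,6,7,8} D(Z)={3,4,5,6,8}: Y {5,6,7,8}->{5,6,7}; Z {3,4,5,6,8}->{6,8}
So after constraint 1: D(Y)={5,6,7}, size = 3

Answer: 3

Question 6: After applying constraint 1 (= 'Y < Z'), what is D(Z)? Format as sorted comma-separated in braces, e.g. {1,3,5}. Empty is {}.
Constraint 1 (Y < Z) on D(Y)={5,6,7,8} D(Z)={3,4,5,6,8}: Y {5,6,7,8}->{5,6,7}; Z {3,4,5,6,8}->{6,8}
So after constraint 1: D(Z) = {6,8}

Answer: {6,8}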